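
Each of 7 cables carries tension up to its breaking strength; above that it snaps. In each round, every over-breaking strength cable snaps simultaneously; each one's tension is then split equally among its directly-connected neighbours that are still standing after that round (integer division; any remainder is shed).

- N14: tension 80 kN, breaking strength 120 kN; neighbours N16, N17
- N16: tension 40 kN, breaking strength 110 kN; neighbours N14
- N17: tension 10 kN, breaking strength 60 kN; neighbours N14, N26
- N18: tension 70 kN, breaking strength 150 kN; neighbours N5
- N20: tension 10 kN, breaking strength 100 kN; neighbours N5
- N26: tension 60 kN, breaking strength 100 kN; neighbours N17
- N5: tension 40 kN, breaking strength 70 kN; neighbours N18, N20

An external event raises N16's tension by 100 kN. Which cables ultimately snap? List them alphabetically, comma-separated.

Round 1 — N16 at 140 > 110. N16 snaps.
  N16 sheds 140 kN to N14: 140 each.
    N14: 80+140 = 220 > 120
Round 2 — N14 snaps.
  N14 sheds 220 kN to N17: 220 each.
    N17: 10+220 = 230 > 60
Round 3 — N17 snaps.
  N17 sheds 230 kN to N26: 230 each.
    N26: 60+230 = 290 > 100
Round 4 — N26 snaps.
  N26 sheds 290 kN: no online neighbours, lost.
No further breaks.

N14, N16, N17, N26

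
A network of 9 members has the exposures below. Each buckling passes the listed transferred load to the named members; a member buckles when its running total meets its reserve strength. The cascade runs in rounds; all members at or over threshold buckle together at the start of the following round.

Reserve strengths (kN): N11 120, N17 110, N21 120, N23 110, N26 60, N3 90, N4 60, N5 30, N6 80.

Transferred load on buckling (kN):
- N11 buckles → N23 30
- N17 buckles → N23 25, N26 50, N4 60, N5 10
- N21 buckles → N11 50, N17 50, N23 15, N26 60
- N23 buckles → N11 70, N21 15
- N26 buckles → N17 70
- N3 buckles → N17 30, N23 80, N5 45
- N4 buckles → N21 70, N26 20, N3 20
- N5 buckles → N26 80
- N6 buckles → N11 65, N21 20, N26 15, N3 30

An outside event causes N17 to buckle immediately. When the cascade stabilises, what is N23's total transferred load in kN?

25

Round 1 — N17 buckles (initial).
  N23: +25 → 25 < 110
  N26: +50 → 50 < 60
  N4: +60 → 60 ≥ 60
  N5: +10 → 10 < 30
Round 2 — N4 buckles.
  N21: +70 → 70 < 120
  N26: +20 → 70 ≥ 60
  N3: +20 → 20 < 90
Round 3 — N26 buckles.
No further bucklings.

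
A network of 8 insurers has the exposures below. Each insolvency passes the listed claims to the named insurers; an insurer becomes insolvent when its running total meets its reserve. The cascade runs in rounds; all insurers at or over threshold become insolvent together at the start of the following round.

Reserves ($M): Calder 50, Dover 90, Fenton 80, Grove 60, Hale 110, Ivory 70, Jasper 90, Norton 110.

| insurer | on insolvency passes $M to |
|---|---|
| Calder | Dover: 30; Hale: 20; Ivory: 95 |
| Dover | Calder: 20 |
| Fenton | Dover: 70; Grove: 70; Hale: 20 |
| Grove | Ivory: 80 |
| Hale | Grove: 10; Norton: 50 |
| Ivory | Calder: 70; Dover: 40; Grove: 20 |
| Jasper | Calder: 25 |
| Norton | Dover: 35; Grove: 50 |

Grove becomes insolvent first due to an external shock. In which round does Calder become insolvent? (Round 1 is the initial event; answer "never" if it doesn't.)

Round 1 — Grove becomes insolvent (initial).
  Ivory: +80 → 80 ≥ 70
Round 2 — Ivory becomes insolvent.
  Calder: +70 → 70 ≥ 50
  Dover: +40 → 40 < 90
Round 3 — Calder becomes insolvent.
  Dover: +30 → 70 < 90
  Hale: +20 → 20 < 110
No further insolvencies.

3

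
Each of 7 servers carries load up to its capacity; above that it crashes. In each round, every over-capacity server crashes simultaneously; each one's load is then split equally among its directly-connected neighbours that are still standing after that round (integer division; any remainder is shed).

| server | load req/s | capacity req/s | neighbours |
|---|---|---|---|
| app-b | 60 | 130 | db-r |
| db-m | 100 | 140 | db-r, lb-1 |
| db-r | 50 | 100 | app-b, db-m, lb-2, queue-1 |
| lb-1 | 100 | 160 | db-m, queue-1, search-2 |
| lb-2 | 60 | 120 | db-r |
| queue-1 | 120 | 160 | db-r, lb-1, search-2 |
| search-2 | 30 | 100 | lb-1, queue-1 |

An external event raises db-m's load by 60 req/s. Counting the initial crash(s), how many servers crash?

Round 1 — db-m at 160 > 140. db-m crashes.
  db-m sheds 160 req/s to db-r, lb-1: 80 each.
    db-r: 50+80 = 130 > 100
    lb-1: 100+80 = 180 > 160
Round 2 — db-r, lb-1 crash.
  db-r sheds 130 req/s to app-b, lb-2, queue-1: 43 each (1 lost).
    app-b: 60+43 = 103 ≤ 130
    lb-2: 60+43 = 103 ≤ 120
    queue-1: 120+43 = 163 > 160
  lb-1 sheds 180 req/s to queue-1, search-2: 90 each.
    queue-1: 163+90 = 253 > 160
    search-2: 30+90 = 120 > 100
Round 3 — queue-1, search-2 crash.
  queue-1 sheds 253 req/s: no online neighbours, lost.
  search-2 sheds 120 req/s: no online neighbours, lost.
No further crashes.

5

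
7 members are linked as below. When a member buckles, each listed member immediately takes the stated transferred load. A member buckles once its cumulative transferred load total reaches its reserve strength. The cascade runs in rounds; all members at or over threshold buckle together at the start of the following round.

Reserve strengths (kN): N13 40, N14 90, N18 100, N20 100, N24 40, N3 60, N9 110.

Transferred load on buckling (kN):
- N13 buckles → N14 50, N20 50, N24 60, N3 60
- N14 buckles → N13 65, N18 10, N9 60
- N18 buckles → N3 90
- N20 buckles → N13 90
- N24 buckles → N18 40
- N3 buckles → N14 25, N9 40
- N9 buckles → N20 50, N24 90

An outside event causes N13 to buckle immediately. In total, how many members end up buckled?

Round 1 — N13 buckles (initial).
  N14: +50 → 50 < 90
  N20: +50 → 50 < 100
  N24: +60 → 60 ≥ 40
  N3: +60 → 60 ≥ 60
Round 2 — N24, N3 buckle.
  N14: +25 → 75 < 90
  N18: +40 → 40 < 100
  N9: +40 → 40 < 110
No further bucklings.

3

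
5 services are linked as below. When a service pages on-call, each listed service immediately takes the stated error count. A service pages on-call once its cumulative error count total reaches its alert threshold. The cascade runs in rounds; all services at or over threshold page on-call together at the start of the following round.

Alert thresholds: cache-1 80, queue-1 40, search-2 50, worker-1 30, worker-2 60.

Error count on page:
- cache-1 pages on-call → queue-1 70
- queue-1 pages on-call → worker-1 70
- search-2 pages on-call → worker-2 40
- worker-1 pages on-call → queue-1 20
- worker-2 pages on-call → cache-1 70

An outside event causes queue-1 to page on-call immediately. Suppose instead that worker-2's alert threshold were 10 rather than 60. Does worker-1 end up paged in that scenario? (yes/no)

With worker-2's alert threshold at 10:
Round 1 — queue-1 pages on-call (initial).
  worker-1: +70 → 70 ≥ 30
Round 2 — worker-1 pages on-call.
No further pages.

yes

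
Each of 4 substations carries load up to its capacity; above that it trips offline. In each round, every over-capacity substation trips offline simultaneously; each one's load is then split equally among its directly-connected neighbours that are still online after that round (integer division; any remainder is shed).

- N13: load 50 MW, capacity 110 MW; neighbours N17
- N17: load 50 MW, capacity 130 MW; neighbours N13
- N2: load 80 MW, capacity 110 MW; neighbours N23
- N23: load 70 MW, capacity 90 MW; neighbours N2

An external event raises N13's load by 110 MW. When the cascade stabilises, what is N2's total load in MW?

80

Round 1 — N13 at 160 > 110. N13 trips offline.
  N13 sheds 160 MW to N17: 160 each.
    N17: 50+160 = 210 > 130
Round 2 — N17 trips offline.
  N17 sheds 210 MW: no online neighbours, lost.
No further trips.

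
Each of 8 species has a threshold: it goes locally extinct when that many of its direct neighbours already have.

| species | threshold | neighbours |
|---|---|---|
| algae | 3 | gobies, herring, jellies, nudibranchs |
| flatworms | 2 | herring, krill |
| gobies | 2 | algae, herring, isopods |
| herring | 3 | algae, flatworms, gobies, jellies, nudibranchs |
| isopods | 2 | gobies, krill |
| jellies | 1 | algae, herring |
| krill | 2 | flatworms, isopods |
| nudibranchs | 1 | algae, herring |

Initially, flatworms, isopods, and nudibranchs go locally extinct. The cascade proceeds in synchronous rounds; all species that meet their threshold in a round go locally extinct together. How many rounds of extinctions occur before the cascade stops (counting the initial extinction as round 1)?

2

Round 1 — flatworms, isopods, nudibranchs go locally extinct (initial).
Round 2 — checking thresholds:
  algae: 1 of 4 neighbours < 3, holds.
  gobies: 1 of 3 neighbours < 2, holds.
  herring: 2 of 5 neighbours < 3, holds.
  krill: 2 of 2 neighbours ≥ 2, goes locally extinct.
Round 3 — no new extinctions; cascade stops.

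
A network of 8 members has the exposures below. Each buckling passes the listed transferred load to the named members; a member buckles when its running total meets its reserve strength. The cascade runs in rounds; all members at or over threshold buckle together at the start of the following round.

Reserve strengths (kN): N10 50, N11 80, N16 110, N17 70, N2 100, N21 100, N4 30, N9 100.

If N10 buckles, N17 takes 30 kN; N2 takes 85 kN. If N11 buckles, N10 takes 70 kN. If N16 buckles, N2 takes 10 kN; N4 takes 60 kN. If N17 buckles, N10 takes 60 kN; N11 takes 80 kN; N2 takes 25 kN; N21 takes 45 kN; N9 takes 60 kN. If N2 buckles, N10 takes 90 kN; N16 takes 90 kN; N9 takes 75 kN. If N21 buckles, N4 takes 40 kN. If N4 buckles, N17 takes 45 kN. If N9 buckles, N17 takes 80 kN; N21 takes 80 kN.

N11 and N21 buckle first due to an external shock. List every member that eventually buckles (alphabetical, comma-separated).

N10, N11, N17, N2, N21, N4, N9

Round 1 — N11, N21 buckle (initial).
  N10: +70 → 70 ≥ 50
  N4: +40 → 40 ≥ 30
Round 2 — N10, N4 buckle.
  N17: +30+45 → 75 ≥ 70
  N2: +85 → 85 < 100
Round 3 — N17 buckles.
  N2: +25 → 110 ≥ 100
  N9: +60 → 60 < 100
Round 4 — N2 buckles.
  N16: +90 → 90 < 110
  N9: +75 → 135 ≥ 100
Round 5 — N9 buckles.
No further bucklings.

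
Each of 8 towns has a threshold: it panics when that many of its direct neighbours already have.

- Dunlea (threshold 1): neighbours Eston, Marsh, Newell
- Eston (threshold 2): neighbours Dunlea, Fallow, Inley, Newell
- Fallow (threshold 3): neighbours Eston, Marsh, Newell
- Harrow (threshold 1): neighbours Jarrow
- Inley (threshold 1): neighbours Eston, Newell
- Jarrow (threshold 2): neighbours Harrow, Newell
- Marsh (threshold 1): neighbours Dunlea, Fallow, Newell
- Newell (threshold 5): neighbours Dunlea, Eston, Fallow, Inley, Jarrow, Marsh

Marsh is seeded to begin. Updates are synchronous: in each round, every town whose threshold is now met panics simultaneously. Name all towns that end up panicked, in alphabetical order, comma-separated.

Dunlea, Marsh

Round 1 — Marsh panics (initial).
Round 2 — checking thresholds:
  Dunlea: 1 of 3 neighbours ≥ 1, panics.
  Fallow: 1 of 3 neighbours < 3, not yet.
  Newell: 1 of 6 neighbours < 5, not yet.
Round 3 — no new panics; cascade stops.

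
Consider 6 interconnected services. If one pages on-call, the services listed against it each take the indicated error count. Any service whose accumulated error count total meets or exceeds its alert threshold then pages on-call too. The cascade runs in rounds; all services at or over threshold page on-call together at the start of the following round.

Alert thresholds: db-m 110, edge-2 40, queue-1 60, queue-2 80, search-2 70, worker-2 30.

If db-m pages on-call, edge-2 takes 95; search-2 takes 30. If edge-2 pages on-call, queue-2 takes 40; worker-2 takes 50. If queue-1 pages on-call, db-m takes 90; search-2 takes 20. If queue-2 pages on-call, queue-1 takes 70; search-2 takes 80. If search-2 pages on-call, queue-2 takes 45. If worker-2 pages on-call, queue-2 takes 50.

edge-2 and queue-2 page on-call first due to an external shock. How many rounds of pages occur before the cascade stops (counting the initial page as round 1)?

2

Round 1 — edge-2, queue-2 page on-call (initial).
  queue-1: +70 → 70 ≥ 60
  search-2: +80 → 80 ≥ 70
  worker-2: +50 → 50 ≥ 30
Round 2 — queue-1, search-2, worker-2 page on-call.
  db-m: +90 → 90 < 110
No further pages.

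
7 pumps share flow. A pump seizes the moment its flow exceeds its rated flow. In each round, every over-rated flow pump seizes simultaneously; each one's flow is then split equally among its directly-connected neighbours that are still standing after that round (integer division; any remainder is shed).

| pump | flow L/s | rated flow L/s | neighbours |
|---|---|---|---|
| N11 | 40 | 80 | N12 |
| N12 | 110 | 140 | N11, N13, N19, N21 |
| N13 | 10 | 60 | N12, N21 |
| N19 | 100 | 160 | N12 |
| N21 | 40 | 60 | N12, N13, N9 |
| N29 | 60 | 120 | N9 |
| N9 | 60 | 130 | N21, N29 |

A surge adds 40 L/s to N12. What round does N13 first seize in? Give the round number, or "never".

3

Round 1 — N12 at 150 > 140. N12 seizes.
  N12 sheds 150 L/s to N11, N13, N19, N21: 37 each (2 lost).
    N11: 40+37 = 77 ≤ 80
    N13: 10+37 = 47 ≤ 60
    N19: 100+37 = 137 ≤ 160
    N21: 40+37 = 77 > 60
Round 2 — N21 seizes.
  N21 sheds 77 L/s to N13, N9: 38 each (1 lost).
    N13: 47+38 = 85 > 60
    N9: 60+38 = 98 ≤ 130
Round 3 — N13 seizes.
  N13 sheds 85 L/s: no online neighbours, lost.
No further seizures.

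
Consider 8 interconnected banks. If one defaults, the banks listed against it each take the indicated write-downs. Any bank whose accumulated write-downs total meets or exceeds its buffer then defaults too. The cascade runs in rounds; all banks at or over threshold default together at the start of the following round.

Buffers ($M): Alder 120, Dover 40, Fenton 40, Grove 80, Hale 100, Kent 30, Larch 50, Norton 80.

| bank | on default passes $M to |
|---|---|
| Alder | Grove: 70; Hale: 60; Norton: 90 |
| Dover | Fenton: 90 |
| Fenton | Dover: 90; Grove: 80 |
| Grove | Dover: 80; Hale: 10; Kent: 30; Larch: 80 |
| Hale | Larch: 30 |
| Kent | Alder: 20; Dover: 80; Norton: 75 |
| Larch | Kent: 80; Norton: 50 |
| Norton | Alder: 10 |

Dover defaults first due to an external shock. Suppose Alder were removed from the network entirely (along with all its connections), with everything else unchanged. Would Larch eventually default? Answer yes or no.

With Alder removed:
Round 1 — Dover defaults (initial).
  Fenton: +90 → 90 ≥ 40
Round 2 — Fenton defaults.
  Grove: +80 → 80 ≥ 80
Round 3 — Grove defaults.
  Hale: +10 → 10 < 100
  Kent: +30 → 30 ≥ 30
  Larch: +80 → 80 ≥ 50
Round 4 — Kent, Larch default.
  Norton: +75+50 → 125 ≥ 80
Round 5 — Norton defaults.
No further defaults.

yes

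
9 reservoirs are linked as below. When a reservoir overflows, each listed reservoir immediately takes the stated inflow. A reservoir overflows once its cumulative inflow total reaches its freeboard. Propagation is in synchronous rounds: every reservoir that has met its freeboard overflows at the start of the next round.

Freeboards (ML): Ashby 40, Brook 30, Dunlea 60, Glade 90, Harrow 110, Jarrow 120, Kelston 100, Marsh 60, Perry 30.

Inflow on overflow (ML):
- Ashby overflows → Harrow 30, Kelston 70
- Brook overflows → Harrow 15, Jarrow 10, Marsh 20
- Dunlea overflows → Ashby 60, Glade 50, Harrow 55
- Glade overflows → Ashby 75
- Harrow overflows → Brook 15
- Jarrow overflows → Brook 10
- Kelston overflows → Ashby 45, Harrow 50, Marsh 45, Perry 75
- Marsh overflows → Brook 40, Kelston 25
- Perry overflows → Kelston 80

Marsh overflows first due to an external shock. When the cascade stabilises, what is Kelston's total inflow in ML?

Round 1 — Marsh overflows (initial).
  Brook: +40 → 40 ≥ 30
  Kelston: +25 → 25 < 100
Round 2 — Brook overflows.
  Harrow: +15 → 15 < 110
  Jarrow: +10 → 10 < 120
No further overflows.

25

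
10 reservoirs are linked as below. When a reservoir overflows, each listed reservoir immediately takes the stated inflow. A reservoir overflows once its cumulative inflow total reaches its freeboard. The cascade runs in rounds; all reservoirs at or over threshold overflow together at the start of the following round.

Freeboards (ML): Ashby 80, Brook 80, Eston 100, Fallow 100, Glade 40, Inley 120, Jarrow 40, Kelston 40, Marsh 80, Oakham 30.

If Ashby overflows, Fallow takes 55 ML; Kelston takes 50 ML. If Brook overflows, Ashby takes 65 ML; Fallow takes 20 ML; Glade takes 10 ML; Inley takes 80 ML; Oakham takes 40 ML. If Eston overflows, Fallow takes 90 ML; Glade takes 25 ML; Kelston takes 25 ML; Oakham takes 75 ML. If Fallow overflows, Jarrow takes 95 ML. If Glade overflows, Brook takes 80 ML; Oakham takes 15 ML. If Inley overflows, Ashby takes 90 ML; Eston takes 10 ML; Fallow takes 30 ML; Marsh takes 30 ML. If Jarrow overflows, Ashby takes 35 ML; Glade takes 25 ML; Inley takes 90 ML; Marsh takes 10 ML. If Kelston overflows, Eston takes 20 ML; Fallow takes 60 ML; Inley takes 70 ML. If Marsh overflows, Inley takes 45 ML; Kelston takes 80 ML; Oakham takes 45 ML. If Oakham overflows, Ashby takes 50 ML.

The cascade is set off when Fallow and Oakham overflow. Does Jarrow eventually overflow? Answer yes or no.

yes

Round 1 — Fallow, Oakham overflow (initial).
  Ashby: +50 → 50 < 80
  Jarrow: +95 → 95 ≥ 40
Round 2 — Jarrow overflows.
  Ashby: +35 → 85 ≥ 80
  Glade: +25 → 25 < 40
  Inley: +90 → 90 < 120
  Marsh: +10 → 10 < 80
Round 3 — Ashby overflows.
  Kelston: +50 → 50 ≥ 40
Round 4 — Kelston overflows.
  Eston: +20 → 20 < 100
  Inley: +70 → 160 ≥ 120
Round 5 — Inley overflows.
  Eston: +10 → 30 < 100
  Marsh: +30 → 40 < 80
No further overflows.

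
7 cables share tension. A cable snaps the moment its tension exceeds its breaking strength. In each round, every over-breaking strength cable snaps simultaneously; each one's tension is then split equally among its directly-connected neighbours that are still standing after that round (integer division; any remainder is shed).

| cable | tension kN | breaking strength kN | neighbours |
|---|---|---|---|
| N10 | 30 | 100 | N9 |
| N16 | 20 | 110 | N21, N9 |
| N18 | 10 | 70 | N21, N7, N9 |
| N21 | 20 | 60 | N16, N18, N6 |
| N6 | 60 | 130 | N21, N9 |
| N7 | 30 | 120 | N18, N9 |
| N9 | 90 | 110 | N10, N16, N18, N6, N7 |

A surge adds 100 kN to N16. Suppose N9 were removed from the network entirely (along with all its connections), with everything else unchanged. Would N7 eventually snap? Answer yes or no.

no

With N9 removed:
Round 1 — N16 at 120 > 110. N16 snaps.
  N16 sheds 120 kN to N21: 120 each.
    N21: 20+120 = 140 > 60
Round 2 — N21 snaps.
  N21 sheds 140 kN to N18, N6: 70 each.
    N18: 10+70 = 80 > 70
    N6: 60+70 = 130 ≤ 130
Round 3 — N18 snaps.
  N18 sheds 80 kN to N7: 80 each.
    N7: 30+80 = 110 ≤ 120
No further breaks.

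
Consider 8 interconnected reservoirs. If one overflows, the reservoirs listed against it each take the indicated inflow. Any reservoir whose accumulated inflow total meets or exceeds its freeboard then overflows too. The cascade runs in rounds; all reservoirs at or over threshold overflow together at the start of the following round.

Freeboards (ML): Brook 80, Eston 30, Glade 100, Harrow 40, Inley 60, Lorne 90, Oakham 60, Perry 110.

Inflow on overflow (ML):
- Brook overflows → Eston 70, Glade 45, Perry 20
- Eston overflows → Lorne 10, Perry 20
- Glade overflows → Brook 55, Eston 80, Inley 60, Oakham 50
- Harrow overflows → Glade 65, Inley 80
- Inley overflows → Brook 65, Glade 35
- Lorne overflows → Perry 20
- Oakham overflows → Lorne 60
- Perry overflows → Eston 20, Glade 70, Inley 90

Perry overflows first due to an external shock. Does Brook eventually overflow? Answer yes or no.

Round 1 — Perry overflows (initial).
  Eston: +20 → 20 < 30
  Glade: +70 → 70 < 100
  Inley: +90 → 90 ≥ 60
Round 2 — Inley overflows.
  Brook: +65 → 65 < 80
  Glade: +35 → 105 ≥ 100
Round 3 — Glade overflows.
  Brook: +55 → 120 ≥ 80
  Eston: +80 → 100 ≥ 30
  Oakham: +50 → 50 < 60
Round 4 — Brook, Eston overflow.
  Lorne: +10 → 10 < 90
No further overflows.

yes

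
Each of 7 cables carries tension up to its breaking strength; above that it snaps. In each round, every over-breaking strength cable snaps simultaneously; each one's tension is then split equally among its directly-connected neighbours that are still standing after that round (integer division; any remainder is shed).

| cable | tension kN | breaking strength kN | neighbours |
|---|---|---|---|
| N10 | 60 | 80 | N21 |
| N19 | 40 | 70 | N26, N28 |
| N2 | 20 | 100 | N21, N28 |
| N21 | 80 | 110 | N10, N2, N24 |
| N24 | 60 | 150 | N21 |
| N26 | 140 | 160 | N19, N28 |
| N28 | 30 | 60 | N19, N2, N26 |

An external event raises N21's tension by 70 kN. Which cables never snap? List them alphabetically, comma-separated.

Round 1 — N21 at 150 > 110. N21 snaps.
  N21 sheds 150 kN to N10, N2, N24: 50 each.
    N10: 60+50 = 110 > 80
    N2: 20+50 = 70 ≤ 100
    N24: 60+50 = 110 ≤ 150
Round 2 — N10 snaps.
  N10 sheds 110 kN: no online neighbours, lost.
No further breaks.

N19, N2, N24, N26, N28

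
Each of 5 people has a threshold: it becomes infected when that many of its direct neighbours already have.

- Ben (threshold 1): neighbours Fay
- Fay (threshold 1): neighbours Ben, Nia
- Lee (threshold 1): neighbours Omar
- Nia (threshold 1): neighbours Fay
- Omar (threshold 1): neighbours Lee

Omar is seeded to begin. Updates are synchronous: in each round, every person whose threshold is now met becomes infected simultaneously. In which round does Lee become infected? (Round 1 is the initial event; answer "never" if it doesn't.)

2

Round 1 — Omar becomes infected (initial).
Round 2 — checking thresholds:
  Lee: 1 of 1 neighbours ≥ 1, becomes infected.
Round 3 — no new infections; cascade stops.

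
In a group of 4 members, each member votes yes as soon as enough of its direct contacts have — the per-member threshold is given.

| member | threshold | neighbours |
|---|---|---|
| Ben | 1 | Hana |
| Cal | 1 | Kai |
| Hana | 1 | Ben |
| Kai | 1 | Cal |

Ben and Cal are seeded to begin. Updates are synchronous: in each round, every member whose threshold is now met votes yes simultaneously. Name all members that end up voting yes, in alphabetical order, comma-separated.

Ben, Cal, Hana, Kai

Round 1 — Ben, Cal vote yes (initial).
Round 2 — checking thresholds:
  Hana: 1 of 1 neighbours ≥ 1, votes yes.
  Kai: 1 of 1 neighbours ≥ 1, votes yes.
Round 3 — no new yes votes; cascade stops.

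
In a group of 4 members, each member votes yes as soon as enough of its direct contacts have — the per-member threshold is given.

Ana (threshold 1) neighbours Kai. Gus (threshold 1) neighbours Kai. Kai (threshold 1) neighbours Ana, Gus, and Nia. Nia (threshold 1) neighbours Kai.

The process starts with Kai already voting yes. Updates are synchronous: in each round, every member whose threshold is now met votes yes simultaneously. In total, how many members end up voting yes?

4

Round 1 — Kai votes yes (initial).
Round 2 — checking thresholds:
  Ana: 1 of 1 neighbours ≥ 1, votes yes.
  Gus: 1 of 1 neighbours ≥ 1, votes yes.
  Nia: 1 of 1 neighbours ≥ 1, votes yes.
Round 3 — no new yes votes; cascade stops.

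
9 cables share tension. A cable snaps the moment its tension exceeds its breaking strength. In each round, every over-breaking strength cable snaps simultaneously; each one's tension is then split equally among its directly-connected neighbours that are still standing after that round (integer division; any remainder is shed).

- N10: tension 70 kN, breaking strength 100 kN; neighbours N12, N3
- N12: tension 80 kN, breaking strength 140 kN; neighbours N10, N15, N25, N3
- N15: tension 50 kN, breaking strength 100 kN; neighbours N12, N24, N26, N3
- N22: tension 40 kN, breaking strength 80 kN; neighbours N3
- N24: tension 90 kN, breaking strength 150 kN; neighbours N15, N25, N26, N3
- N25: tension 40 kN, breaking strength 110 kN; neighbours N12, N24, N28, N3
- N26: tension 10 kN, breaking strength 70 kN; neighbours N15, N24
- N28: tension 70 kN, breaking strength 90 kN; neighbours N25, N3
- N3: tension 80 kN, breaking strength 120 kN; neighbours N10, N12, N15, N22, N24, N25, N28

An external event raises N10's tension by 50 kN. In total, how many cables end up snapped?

Round 1 — N10 at 120 > 100. N10 snaps.
  N10 sheds 120 kN to N12, N3: 60 each.
    N12: 80+60 = 140 ≤ 140
    N3: 80+60 = 140 > 120
Round 2 — N3 snaps.
  N3 sheds 140 kN to N12, N15, N22, N24, N25, N28: 23 each (2 lost).
    N12: 140+23 = 163 > 140
    N15: 50+23 = 73 ≤ 100
    N22: 40+23 = 63 ≤ 80
    N24: 90+23 = 113 ≤ 150
    N25: 40+23 = 63 ≤ 110
    N28: 70+23 = 93 > 90
Round 3 — N12, N28 snap.
  N12 sheds 163 kN to N15, N25: 81 each (1 lost).
    N15: 73+81 = 154 > 100
    N25: 63+81 = 144 > 110
  N28 sheds 93 kN to N25: 93 each.
    N25: 144+93 = 237 > 110
Round 4 — N15, N25 snap.
  N15 sheds 154 kN to N24, N26: 77 each.
    N24: 113+77 = 190 > 150
    N26: 10+77 = 87 > 70
  N25 sheds 237 kN to N24: 237 each.
    N24: 190+237 = 427 > 150
Round 5 — N24, N26 snap.
  N24 sheds 427 kN: no online neighbours, lost.
  N26 sheds 87 kN: no online neighbours, lost.
No further breaks.

8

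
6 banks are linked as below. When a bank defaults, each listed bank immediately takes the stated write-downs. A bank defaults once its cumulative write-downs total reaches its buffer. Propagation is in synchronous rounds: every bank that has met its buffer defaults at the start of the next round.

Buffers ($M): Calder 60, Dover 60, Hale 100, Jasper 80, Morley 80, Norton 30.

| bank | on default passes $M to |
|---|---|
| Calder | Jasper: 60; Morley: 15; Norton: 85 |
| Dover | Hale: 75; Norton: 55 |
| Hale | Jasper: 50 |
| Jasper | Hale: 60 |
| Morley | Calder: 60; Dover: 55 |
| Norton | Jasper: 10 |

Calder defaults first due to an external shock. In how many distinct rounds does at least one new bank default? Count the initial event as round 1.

Round 1 — Calder defaults (initial).
  Jasper: +60 → 60 < 80
  Morley: +15 → 15 < 80
  Norton: +85 → 85 ≥ 30
Round 2 — Norton defaults.
  Jasper: +10 → 70 < 80
No further defaults.

2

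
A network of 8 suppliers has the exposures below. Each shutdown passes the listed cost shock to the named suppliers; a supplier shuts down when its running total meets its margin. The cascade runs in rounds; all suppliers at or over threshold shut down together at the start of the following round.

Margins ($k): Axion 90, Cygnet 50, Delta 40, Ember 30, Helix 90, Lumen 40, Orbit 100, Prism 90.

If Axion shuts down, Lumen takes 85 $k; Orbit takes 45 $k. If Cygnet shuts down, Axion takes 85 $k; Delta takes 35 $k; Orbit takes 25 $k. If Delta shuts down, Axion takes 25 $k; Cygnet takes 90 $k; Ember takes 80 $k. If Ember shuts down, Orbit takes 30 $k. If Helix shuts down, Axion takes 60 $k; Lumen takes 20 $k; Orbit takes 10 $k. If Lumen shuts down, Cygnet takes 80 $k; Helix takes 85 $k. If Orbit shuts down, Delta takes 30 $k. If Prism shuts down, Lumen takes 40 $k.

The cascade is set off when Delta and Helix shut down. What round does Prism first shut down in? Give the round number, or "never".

never

Round 1 — Delta, Helix shut down (initial).
  Axion: +25+60 → 85 < 90
  Cygnet: +90 → 90 ≥ 50
  Ember: +80 → 80 ≥ 30
  Lumen: +20 → 20 < 40
  Orbit: +10 → 10 < 100
Round 2 — Cygnet, Ember shut down.
  Axion: +85 → 170 ≥ 90
  Orbit: +25+30 → 65 < 100
Round 3 — Axion shuts down.
  Lumen: +85 → 105 ≥ 40
  Orbit: +45 → 110 ≥ 100
Round 4 — Lumen, Orbit shut down.
No further shutdowns.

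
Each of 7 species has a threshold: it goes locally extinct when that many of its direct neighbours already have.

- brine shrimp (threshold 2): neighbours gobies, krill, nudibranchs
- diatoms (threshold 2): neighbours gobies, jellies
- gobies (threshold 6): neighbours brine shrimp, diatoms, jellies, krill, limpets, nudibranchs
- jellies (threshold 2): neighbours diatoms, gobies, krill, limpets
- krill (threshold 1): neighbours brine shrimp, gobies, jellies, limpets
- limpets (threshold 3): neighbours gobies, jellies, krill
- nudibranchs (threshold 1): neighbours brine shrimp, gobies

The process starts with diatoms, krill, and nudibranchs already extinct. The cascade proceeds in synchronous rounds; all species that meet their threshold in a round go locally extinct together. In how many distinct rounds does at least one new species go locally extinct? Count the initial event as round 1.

2

Round 1 — diatoms, krill, nudibranchs go locally extinct (initial).
Round 2 — checking thresholds:
  brine shrimp: 2 of 3 neighbours ≥ 2, goes locally extinct.
  gobies: 3 of 6 neighbours < 6, holds.
  jellies: 2 of 4 neighbours ≥ 2, goes locally extinct.
  limpets: 1 of 3 neighbours < 3, holds.
Round 3 — no new extinctions; cascade stops.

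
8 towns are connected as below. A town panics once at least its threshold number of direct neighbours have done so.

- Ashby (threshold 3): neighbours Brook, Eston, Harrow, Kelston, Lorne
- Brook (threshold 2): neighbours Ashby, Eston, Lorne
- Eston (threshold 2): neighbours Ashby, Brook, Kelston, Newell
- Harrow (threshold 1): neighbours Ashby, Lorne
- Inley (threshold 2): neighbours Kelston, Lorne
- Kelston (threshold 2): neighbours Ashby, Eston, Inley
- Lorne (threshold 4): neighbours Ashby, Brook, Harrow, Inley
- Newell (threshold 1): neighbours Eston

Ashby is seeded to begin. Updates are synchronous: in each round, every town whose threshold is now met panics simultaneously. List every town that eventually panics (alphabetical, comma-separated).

Ashby, Harrow

Round 1 — Ashby panics (initial).
Round 2 — checking thresholds:
  Brook: 1 of 3 neighbours < 2, below threshold.
  Eston: 1 of 4 neighbours < 2, below threshold.
  Harrow: 1 of 2 neighbours ≥ 1, panics.
  Kelston: 1 of 3 neighbours < 2, below threshold.
  Lorne: 1 of 4 neighbours < 4, below threshold.
Round 3 — no new panics; cascade stops.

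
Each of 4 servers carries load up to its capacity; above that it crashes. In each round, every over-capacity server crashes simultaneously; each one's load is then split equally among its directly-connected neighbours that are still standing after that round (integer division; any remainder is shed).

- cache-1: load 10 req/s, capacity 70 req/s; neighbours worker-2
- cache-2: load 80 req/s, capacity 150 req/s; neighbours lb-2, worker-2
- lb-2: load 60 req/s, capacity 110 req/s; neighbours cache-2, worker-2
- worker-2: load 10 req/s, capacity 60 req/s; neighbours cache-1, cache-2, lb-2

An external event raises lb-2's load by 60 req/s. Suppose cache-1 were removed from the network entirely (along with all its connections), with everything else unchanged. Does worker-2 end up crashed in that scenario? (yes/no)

With cache-1 removed:
Round 1 — lb-2 at 120 > 110. lb-2 crashes.
  lb-2 sheds 120 req/s to cache-2, worker-2: 60 each.
    cache-2: 80+60 = 140 ≤ 150
    worker-2: 10+60 = 70 > 60
Round 2 — worker-2 crashes.
  worker-2 sheds 70 req/s to cache-2: 70 each.
    cache-2: 140+70 = 210 > 150
Round 3 — cache-2 crashes.
  cache-2 sheds 210 req/s: no online neighbours, lost.
No further crashes.

yes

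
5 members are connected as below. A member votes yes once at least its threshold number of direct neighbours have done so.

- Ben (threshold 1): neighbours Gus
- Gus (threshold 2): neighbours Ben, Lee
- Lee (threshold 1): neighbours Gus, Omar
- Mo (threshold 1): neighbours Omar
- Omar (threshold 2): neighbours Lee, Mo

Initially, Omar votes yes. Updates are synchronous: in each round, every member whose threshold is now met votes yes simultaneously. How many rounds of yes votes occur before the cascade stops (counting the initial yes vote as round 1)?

2

Round 1 — Omar votes yes (initial).
Round 2 — checking thresholds:
  Lee: 1 of 2 neighbours ≥ 1, votes yes.
  Mo: 1 of 1 neighbours ≥ 1, votes yes.
Round 3 — no new yes votes; cascade stops.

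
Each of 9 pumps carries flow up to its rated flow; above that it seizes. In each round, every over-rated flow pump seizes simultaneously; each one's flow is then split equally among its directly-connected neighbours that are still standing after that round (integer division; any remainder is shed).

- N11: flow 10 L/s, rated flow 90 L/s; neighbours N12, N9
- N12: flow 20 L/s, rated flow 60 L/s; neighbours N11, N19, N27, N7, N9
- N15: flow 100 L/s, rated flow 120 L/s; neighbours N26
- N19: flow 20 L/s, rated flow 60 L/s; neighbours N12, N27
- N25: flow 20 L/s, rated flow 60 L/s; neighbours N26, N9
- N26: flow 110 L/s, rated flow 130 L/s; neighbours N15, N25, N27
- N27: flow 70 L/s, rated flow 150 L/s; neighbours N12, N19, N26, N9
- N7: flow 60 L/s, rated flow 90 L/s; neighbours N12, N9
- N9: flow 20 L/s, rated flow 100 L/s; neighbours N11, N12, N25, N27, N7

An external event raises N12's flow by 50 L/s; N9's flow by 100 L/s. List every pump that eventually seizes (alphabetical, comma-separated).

N12, N7, N9

Round 1 — N12 at 70 > 60; N9 at 120 > 100. N12, N9 seize.
  N12 sheds 70 L/s to N11, N19, N27, N7: 17 each (2 lost).
    N11: 10+17 = 27 ≤ 90
    N19: 20+17 = 37 ≤ 60
    N27: 70+17 = 87 ≤ 150
    N7: 60+17 = 77 ≤ 90
  N9 sheds 120 L/s to N11, N25, N27, N7: 30 each.
    N11: 27+30 = 57 ≤ 90
    N25: 20+30 = 50 ≤ 60
    N27: 87+30 = 117 ≤ 150
    N7: 77+30 = 107 > 90
Round 2 — N7 seizes.
  N7 sheds 107 L/s: no online neighbours, lost.
No further seizures.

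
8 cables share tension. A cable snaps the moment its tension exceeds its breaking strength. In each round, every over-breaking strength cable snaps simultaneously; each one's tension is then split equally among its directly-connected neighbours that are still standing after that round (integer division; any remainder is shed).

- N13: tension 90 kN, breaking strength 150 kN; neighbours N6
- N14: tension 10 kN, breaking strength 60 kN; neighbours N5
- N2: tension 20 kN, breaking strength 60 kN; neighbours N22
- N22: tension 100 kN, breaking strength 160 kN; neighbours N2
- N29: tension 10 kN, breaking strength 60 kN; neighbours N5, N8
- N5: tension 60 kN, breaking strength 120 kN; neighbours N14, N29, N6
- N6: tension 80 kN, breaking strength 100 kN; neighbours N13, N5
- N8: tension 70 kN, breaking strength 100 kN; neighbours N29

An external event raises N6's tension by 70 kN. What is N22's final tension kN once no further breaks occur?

100

Round 1 — N6 at 150 > 100. N6 snaps.
  N6 sheds 150 kN to N13, N5: 75 each.
    N13: 90+75 = 165 > 150
    N5: 60+75 = 135 > 120
Round 2 — N13, N5 snap.
  N13 sheds 165 kN: no online neighbours, lost.
  N5 sheds 135 kN to N14, N29: 67 each (1 lost).
    N14: 10+67 = 77 > 60
    N29: 10+67 = 77 > 60
Round 3 — N14, N29 snap.
  N14 sheds 77 kN: no online neighbours, lost.
  N29 sheds 77 kN to N8: 77 each.
    N8: 70+77 = 147 > 100
Round 4 — N8 snaps.
  N8 sheds 147 kN: no online neighbours, lost.
No further breaks.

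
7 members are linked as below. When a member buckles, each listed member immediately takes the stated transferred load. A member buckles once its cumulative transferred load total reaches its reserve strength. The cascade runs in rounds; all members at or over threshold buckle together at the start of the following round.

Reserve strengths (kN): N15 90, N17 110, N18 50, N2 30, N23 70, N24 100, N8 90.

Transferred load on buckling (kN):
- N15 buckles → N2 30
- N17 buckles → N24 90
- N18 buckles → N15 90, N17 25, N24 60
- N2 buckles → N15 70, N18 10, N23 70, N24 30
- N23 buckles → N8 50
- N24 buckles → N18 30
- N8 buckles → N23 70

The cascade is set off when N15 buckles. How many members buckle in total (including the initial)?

Round 1 — N15 buckles (initial).
  N2: +30 → 30 ≥ 30
Round 2 — N2 buckles.
  N18: +10 → 10 < 50
  N23: +70 → 70 ≥ 70
  N24: +30 → 30 < 100
Round 3 — N23 buckles.
  N8: +50 → 50 < 90
No further bucklings.

3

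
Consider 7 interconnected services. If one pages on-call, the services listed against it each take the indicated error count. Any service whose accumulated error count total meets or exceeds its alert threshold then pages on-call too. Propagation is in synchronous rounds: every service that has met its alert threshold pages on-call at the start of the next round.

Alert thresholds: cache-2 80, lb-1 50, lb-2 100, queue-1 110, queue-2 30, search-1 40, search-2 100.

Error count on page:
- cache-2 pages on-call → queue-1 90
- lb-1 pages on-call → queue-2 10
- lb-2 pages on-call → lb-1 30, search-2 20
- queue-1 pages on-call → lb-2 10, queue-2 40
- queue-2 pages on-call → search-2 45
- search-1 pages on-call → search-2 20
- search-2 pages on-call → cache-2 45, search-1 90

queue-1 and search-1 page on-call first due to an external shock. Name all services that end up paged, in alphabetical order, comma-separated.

Round 1 — queue-1, search-1 page on-call (initial).
  lb-2: +10 → 10 < 100
  queue-2: +40 → 40 ≥ 30
  search-2: +20 → 20 < 100
Round 2 — queue-2 pages on-call.
  search-2: +45 → 65 < 100
No further pages.

queue-1, queue-2, search-1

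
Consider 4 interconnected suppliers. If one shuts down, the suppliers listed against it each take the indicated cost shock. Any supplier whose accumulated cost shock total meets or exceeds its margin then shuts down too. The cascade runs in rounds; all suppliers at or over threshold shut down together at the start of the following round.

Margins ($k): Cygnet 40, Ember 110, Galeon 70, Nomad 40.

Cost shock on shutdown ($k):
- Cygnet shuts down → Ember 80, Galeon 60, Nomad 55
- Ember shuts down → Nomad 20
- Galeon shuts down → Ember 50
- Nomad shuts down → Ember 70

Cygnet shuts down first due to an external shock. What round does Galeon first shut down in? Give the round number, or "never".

Round 1 — Cygnet shuts down (initial).
  Ember: +80 → 80 < 110
  Galeon: +60 → 60 < 70
  Nomad: +55 → 55 ≥ 40
Round 2 — Nomad shuts down.
  Ember: +70 → 150 ≥ 110
Round 3 — Ember shuts down.
No further shutdowns.

never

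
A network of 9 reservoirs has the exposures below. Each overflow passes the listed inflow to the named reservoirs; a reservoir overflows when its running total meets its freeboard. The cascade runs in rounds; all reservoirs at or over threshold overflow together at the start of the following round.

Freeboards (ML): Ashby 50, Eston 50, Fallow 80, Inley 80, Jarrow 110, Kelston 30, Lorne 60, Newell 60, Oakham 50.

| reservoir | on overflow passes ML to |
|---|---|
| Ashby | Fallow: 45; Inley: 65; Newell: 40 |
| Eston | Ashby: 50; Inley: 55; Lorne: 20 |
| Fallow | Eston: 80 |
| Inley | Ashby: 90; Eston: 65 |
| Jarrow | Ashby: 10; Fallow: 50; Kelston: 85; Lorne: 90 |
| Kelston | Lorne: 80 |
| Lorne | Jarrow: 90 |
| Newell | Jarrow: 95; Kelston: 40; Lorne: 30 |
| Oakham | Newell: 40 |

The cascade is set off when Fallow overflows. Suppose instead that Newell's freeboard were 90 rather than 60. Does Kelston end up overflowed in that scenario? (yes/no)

no

With Newell's freeboard at 90:
Round 1 — Fallow overflows (initial).
  Eston: +80 → 80 ≥ 50
Round 2 — Eston overflows.
  Ashby: +50 → 50 ≥ 50
  Inley: +55 → 55 < 80
  Lorne: +20 → 20 < 60
Round 3 — Ashby overflows.
  Inley: +65 → 120 ≥ 80
  Newell: +40 → 40 < 90
Round 4 — Inley overflows.
No further overflows.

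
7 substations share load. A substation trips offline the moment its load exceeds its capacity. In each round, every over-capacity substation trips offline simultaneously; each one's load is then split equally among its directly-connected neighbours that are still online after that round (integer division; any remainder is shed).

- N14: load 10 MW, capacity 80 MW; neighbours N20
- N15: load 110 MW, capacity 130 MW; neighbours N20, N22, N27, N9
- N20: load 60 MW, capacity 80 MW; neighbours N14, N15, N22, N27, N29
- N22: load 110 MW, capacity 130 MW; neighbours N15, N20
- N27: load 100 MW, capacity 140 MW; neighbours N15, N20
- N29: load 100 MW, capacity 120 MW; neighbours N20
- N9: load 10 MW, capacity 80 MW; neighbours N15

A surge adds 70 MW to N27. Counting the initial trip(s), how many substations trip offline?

Round 1 — N27 at 170 > 140. N27 trips offline.
  N27 sheds 170 MW to N15, N20: 85 each.
    N15: 110+85 = 195 > 130
    N20: 60+85 = 145 > 80
Round 2 — N15, N20 trip offline.
  N15 sheds 195 MW to N22, N9: 97 each (1 lost).
    N22: 110+97 = 207 > 130
    N9: 10+97 = 107 > 80
  N20 sheds 145 MW to N14, N22, N29: 48 each (1 lost).
    N14: 10+48 = 58 ≤ 80
    N22: 207+48 = 255 > 130
    N29: 100+48 = 148 > 120
Round 3 — N22, N29, N9 trip offline.
  N22 sheds 255 MW: no online neighbours, lost.
  N29 sheds 148 MW: no online neighbours, lost.
  N9 sheds 107 MW: no online neighbours, lost.
No further trips.

6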